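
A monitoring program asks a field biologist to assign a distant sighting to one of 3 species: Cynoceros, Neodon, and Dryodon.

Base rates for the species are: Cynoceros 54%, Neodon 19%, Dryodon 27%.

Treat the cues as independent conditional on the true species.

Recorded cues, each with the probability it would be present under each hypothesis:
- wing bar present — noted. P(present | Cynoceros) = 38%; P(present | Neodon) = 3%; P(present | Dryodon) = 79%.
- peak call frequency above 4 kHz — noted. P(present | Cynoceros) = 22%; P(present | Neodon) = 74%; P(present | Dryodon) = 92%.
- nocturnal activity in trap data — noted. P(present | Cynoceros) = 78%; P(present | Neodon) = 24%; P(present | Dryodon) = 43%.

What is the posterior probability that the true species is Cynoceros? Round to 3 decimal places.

0.292

For each hypothesis, the unnormalized posterior weight is prior × product of the cue likelihoods:
  Cynoceros: 0.54 × 0.38 × 0.22 × 0.78 = 0.035212
  Neodon: 0.19 × 0.03 × 0.74 × 0.24 = 0.0010123
  Dryodon: 0.27 × 0.79 × 0.92 × 0.43 = 0.084381
Normalizing constant Z = 0.035212 + 0.0010123 + 0.084381 = 0.12061.
P(Cynoceros | evidence) = 0.035212 / 0.12061 ≈ 0.292.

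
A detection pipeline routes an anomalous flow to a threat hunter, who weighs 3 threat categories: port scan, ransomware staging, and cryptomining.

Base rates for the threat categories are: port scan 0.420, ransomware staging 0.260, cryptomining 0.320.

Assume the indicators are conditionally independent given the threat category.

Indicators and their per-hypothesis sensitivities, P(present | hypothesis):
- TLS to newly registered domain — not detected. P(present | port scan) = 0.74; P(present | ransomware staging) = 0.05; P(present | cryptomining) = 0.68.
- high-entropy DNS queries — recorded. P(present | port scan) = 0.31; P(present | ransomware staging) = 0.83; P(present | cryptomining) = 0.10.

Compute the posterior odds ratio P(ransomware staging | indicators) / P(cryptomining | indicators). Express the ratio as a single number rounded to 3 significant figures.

Posterior odds equal prior odds times the likelihood ratio; only the two competing hypotheses matter (using 1 − P(present | H) for each absent indicator).
  ransomware staging: 0.260 × (1 − 0.05) × 0.83 = 0.20501
  cryptomining: 0.320 × (1 − 0.68) × 0.10 = 0.01024
Odds(ransomware staging : cryptomining) = 0.20501 / 0.01024 ≈ 20.0.

20.0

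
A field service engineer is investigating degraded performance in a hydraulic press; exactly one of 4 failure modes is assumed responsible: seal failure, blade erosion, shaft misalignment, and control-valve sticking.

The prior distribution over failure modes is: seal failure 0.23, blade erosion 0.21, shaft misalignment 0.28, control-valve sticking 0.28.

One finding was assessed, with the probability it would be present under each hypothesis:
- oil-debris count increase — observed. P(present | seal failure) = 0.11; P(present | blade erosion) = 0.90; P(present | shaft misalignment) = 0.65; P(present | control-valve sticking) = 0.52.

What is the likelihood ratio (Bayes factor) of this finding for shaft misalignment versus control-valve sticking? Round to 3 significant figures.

1.25

Likelihood of this finding under each hypothesis:
  shaft misalignment: 0.65
  control-valve sticking: 0.52
Bayes factor = 0.65 / 0.52 ≈ 1.25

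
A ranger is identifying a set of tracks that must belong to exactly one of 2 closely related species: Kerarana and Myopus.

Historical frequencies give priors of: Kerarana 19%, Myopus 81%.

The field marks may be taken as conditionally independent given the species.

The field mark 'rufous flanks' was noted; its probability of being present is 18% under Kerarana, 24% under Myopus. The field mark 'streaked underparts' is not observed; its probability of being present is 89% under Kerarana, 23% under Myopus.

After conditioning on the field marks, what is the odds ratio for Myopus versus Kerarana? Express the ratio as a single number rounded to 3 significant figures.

Posterior odds equal prior odds times the likelihood ratio; only the two competing hypotheses matter (using 1 − P(present | H) for each absent field mark).
  Myopus: 0.81 × 0.24 × (1 − 0.23) = 0.14969
  Kerarana: 0.19 × 0.18 × (1 − 0.89) = 0.003762
Posterior odds = 0.14969 / 0.003762 ≈ 39.8.

39.8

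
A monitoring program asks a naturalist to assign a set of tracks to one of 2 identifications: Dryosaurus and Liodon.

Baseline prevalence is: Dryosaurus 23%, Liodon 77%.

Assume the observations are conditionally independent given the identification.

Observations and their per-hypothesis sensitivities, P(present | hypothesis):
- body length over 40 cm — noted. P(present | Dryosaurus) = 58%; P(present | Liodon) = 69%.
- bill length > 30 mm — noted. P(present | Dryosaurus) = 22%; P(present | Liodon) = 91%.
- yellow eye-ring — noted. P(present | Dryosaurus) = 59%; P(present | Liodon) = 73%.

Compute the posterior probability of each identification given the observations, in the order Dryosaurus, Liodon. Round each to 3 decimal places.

Multiply each prior by the joint likelihood of the evidence pattern:
  Dryosaurus: 0.23 × 0.58 × 0.22 × 0.59 = 0.017315
  Liodon: 0.77 × 0.69 × 0.91 × 0.73 = 0.35294
The unnormalized weights sum to 0.37026.
P(Dryosaurus | evidence) = 0.017315 / 0.37026 ≈ 0.047
P(Liodon | evidence) = 0.35294 / 0.37026 ≈ 0.953

0.047, 0.953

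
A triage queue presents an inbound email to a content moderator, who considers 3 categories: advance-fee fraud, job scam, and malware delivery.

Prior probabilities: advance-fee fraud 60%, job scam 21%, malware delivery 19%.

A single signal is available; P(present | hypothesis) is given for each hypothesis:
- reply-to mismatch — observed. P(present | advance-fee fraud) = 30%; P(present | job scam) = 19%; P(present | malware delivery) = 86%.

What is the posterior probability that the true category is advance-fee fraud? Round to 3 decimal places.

0.470

Multiply each prior by the likelihood of the signal:
  advance-fee fraud: 0.60 × 0.30 = 0.18
  job scam: 0.21 × 0.19 = 0.0399
  malware delivery: 0.19 × 0.86 = 0.1634
Normalizing constant Z = 0.18 + 0.0399 + 0.1634 = 0.3833.
P(advance-fee fraud | evidence) = 0.18 / 0.3833 ≈ 0.470.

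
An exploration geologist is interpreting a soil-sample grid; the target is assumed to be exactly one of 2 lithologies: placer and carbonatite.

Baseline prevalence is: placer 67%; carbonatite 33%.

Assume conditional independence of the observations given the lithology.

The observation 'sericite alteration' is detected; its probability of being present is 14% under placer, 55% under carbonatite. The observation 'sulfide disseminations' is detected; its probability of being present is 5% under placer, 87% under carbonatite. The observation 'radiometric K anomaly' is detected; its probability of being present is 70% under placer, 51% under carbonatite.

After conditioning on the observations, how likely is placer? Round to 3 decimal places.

0.039

Multiply each prior by the joint likelihood of the evidence pattern:
  placer: 0.67 × 0.14 × 0.05 × 0.70 = 0.003283
  carbonatite: 0.33 × 0.55 × 0.87 × 0.51 = 0.080532
The unnormalized weights sum to 0.083815.
P(placer | evidence) = 0.003283 / 0.083815 ≈ 0.039.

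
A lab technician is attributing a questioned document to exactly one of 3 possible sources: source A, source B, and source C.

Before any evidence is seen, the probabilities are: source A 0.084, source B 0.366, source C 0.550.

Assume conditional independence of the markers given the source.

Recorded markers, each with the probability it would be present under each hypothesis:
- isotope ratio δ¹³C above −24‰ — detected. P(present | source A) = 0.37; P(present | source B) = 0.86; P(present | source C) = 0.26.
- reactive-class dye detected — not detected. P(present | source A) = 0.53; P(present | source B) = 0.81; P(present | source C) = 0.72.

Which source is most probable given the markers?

source B

For each hypothesis, the unnormalized posterior weight is prior × product of the marker likelihoods (using 1 − P(present | H) for each absent marker):
  source A: 0.084 × 0.37 × (1 − 0.53) = 0.014608
  source B: 0.366 × 0.86 × (1 − 0.81) = 0.059804
  source C: 0.550 × 0.26 × (1 − 0.72) = 0.04004
Normalizing constant Z = 0.014608 + 0.059804 + 0.04004 = 0.11445.
P(source A | evidence) ≈ 0.014608 / 0.11445 ≈ 0.128
P(source B | evidence) ≈ 0.059804 / 0.11445 ≈ 0.523
P(source C | evidence) ≈ 0.04004 / 0.11445 ≈ 0.350
The largest is 0.523, so source B is most probable.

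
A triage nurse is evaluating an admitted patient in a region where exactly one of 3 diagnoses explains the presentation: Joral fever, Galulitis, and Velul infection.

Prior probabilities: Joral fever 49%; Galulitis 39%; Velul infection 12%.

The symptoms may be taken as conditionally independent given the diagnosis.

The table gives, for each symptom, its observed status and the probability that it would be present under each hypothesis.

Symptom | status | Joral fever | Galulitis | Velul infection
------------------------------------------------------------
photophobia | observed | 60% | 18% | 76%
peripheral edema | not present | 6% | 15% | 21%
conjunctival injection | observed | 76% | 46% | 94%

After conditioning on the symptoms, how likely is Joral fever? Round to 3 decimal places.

0.688

By Bayes' rule with conditional independence, the unnormalized weight for each hypothesis is prior × ∏ likelihoods (using 1 − P(present | H) for each absent symptom):
  Joral fever: 0.49 × 0.60 × (1 − 0.06) × 0.76 = 0.21003
  Galulitis: 0.39 × 0.18 × (1 − 0.15) × 0.46 = 0.027448
  Velul infection: 0.12 × 0.76 × (1 − 0.21) × 0.94 = 0.067725
Normalizing constant Z = 0.21003 + 0.027448 + 0.067725 = 0.30521.
P(Joral fever | evidence) = 0.21003 / 0.30521 ≈ 0.688.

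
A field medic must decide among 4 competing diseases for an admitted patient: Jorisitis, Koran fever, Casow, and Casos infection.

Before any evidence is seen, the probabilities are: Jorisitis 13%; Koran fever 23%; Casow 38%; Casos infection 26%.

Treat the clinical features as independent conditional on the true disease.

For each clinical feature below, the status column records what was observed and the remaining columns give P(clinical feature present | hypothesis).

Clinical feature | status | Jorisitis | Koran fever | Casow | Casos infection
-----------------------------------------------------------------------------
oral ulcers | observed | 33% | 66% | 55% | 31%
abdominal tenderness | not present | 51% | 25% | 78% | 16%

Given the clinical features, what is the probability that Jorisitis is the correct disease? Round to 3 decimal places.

For each hypothesis, the unnormalized posterior weight is prior × product of the clinical feature likelihoods (using 1 − P(present | H) for each absent clinical feature):
  Jorisitis: 0.13 × 0.33 × (1 − 0.51) = 0.021021
  Koran fever: 0.23 × 0.66 × (1 − 0.25) = 0.11385
  Casow: 0.38 × 0.55 × (1 − 0.78) = 0.04598
  Casos infection: 0.26 × 0.31 × (1 − 0.16) = 0.067704
Marginal likelihood of the evidence = 0.24855.
P(Jorisitis | evidence) = 0.021021 / 0.24855 ≈ 0.085.

0.085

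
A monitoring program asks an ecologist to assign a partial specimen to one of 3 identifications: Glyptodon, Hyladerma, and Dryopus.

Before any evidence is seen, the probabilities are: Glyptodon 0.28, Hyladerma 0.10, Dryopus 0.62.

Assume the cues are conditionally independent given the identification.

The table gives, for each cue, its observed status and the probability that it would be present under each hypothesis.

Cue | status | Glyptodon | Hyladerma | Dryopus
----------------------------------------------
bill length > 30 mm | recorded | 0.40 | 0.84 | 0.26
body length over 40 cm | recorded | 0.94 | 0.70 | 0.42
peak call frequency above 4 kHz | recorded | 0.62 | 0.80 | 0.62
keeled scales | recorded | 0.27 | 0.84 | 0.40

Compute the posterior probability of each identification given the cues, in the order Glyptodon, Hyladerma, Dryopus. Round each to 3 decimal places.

For each hypothesis, the unnormalized posterior weight is prior × product of the cue likelihoods:
  Glyptodon: 0.28 × 0.40 × 0.94 × 0.62 × 0.27 = 0.017624
  Hyladerma: 0.10 × 0.84 × 0.70 × 0.80 × 0.84 = 0.039514
  Dryopus: 0.62 × 0.26 × 0.42 × 0.62 × 0.40 = 0.016791
Normalizing constant Z = 0.017624 + 0.039514 + 0.016791 = 0.073928.
P(Glyptodon | evidence) = 0.017624 / 0.073928 ≈ 0.238
P(Hyladerma | evidence) = 0.039514 / 0.073928 ≈ 0.534
P(Dryopus | evidence) = 0.016791 / 0.073928 ≈ 0.227

0.238, 0.534, 0.227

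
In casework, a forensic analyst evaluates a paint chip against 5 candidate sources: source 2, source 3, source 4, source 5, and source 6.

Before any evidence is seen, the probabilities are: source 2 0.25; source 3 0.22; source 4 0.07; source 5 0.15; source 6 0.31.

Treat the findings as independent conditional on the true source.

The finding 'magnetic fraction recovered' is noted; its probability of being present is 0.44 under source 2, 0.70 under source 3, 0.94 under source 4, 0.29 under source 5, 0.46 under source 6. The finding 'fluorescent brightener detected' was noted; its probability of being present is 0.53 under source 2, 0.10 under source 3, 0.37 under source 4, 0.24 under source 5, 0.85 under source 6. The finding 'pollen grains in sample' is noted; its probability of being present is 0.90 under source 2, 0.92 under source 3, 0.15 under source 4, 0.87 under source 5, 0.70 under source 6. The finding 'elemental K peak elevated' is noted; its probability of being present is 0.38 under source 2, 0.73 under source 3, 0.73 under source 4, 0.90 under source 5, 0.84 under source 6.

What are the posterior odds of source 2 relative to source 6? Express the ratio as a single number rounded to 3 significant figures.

Posterior odds equal prior odds times the likelihood ratio; only the two competing hypotheses matter.
  source 2: 0.25 × 0.44 × 0.53 × 0.90 × 0.38 = 0.019939
  source 6: 0.31 × 0.46 × 0.85 × 0.70 × 0.84 = 0.071271
Posterior odds = 0.019939 / 0.071271 ≈ 0.280.

0.280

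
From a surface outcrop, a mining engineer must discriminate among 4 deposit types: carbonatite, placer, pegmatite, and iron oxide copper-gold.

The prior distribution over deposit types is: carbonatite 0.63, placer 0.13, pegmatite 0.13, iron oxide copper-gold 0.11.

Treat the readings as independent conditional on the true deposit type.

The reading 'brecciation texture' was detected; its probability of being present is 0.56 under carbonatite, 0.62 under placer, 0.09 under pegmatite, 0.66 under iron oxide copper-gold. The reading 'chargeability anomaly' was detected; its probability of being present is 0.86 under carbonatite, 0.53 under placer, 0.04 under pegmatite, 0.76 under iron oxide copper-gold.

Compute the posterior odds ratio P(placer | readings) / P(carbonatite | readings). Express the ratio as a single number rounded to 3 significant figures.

0.141

The normalizing constant cancels in an odds ratio, so compute prior × likelihood for the two hypotheses only:
  placer: 0.13 × 0.62 × 0.53 = 0.042718
  carbonatite: 0.63 × 0.56 × 0.86 = 0.30341
Posterior odds = 0.042718 / 0.30341 ≈ 0.141.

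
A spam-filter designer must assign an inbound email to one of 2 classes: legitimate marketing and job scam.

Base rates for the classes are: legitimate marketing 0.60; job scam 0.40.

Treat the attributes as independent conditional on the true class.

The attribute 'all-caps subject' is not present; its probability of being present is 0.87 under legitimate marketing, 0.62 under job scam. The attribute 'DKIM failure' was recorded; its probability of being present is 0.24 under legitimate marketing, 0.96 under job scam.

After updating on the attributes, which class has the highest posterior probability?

Multiply each prior by the joint likelihood of the attribute pattern (using 1 − P(present | H) for each absent attribute):
  legitimate marketing: 0.60 × (1 − 0.87) × 0.24 = 0.01872
  job scam: 0.40 × (1 − 0.62) × 0.96 = 0.14592
The unnormalized weights sum to 0.16464.
P(legitimate marketing | evidence) ≈ 0.01872 / 0.16464 ≈ 0.114
P(job scam | evidence) ≈ 0.14592 / 0.16464 ≈ 0.886
The largest is 0.886, so job scam is most probable.

job scam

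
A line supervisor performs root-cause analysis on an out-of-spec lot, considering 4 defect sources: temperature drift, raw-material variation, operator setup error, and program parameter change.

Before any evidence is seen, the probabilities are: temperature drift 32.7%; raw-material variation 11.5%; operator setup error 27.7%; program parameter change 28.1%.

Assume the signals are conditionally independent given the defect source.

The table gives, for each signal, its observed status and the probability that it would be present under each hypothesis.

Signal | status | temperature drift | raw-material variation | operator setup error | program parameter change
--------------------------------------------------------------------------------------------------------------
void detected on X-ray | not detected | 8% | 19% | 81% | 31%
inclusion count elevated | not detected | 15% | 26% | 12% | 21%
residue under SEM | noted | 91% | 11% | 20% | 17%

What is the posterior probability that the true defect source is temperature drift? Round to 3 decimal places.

0.844

By Bayes' rule with conditional independence, the unnormalized weight for each hypothesis is prior × ∏ likelihoods (using 1 − P(present | H) for each absent signal):
  temperature drift: 0.327 × (1 − 0.08) × (1 − 0.15) × 0.91 = 0.2327
  raw-material variation: 0.115 × (1 − 0.19) × (1 − 0.26) × 0.11 = 0.0075824
  operator setup error: 0.277 × (1 − 0.81) × (1 − 0.12) × 0.20 = 0.0092629
  program parameter change: 0.281 × (1 − 0.31) × (1 − 0.21) × 0.17 = 0.026039
Normalizing constant Z = 0.2327 + 0.0075824 + 0.0092629 + 0.026039 = 0.27558.
P(temperature drift | evidence) = 0.2327 / 0.27558 ≈ 0.844.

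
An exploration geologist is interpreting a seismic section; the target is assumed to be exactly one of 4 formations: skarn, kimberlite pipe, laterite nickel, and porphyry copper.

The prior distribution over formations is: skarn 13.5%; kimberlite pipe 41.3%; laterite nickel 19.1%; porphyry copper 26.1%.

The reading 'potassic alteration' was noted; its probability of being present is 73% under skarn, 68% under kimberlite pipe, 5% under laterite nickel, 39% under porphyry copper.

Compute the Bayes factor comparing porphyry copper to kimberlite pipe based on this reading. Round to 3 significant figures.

0.574

Likelihood of this reading under each hypothesis:
  porphyry copper: 0.39
  kimberlite pipe: 0.68
Bayes factor = 0.39 / 0.68 ≈ 0.574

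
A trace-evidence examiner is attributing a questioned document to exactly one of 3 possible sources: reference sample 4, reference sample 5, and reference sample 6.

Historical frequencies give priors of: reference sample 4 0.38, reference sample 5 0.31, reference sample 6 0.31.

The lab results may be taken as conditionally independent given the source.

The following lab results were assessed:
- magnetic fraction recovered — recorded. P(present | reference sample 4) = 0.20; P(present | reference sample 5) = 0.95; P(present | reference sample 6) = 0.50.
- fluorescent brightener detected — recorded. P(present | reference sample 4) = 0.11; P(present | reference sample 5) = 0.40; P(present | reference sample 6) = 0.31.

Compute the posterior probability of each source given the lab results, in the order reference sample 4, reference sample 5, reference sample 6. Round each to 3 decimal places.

By Bayes' rule with conditional independence, the unnormalized weight for each hypothesis is prior × ∏ likelihoods:
  reference sample 4: 0.38 × 0.20 × 0.11 = 0.00836
  reference sample 5: 0.31 × 0.95 × 0.40 = 0.1178
  reference sample 6: 0.31 × 0.50 × 0.31 = 0.04805
The unnormalized weights sum to 0.17421.
P(reference sample 4 | evidence) = 0.00836 / 0.17421 ≈ 0.048
P(reference sample 5 | evidence) = 0.1178 / 0.17421 ≈ 0.676
P(reference sample 6 | evidence) = 0.04805 / 0.17421 ≈ 0.276

0.048, 0.676, 0.276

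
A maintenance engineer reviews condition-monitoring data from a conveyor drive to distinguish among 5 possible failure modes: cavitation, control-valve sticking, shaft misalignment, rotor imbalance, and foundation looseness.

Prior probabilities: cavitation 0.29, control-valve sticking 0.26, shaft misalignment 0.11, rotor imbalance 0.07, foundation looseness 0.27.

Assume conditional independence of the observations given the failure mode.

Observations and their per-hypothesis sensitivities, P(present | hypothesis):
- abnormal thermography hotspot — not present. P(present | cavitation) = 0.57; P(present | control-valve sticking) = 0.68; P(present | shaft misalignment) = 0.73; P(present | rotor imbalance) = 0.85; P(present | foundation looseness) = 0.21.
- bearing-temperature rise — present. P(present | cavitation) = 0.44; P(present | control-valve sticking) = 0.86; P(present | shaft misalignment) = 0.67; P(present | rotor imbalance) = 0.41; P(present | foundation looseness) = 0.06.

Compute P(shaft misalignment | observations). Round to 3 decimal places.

0.122

For each hypothesis, the unnormalized posterior weight is prior × product of the observation likelihoods (using 1 − P(present | H) for each absent observation):
  cavitation: 0.29 × (1 − 0.57) × 0.44 = 0.054868
  control-valve sticking: 0.26 × (1 − 0.68) × 0.86 = 0.071552
  shaft misalignment: 0.11 × (1 − 0.73) × 0.67 = 0.019899
  rotor imbalance: 0.07 × (1 − 0.85) × 0.41 = 0.004305
  foundation looseness: 0.27 × (1 − 0.21) × 0.06 = 0.012798
Normalizing constant Z = 0.054868 + 0.071552 + 0.019899 + 0.004305 + 0.012798 = 0.16342.
P(shaft misalignment | evidence) = 0.019899 / 0.16342 ≈ 0.122.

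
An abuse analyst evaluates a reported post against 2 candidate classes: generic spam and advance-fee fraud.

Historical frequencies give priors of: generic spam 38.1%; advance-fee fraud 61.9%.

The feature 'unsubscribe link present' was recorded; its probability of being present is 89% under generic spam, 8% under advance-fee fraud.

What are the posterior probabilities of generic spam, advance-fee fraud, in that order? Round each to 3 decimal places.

0.873, 0.127

By Bayes' rule, the unnormalized weight for each hypothesis is prior × likelihood:
  generic spam: 0.381 × 0.89 = 0.33909
  advance-fee fraud: 0.619 × 0.08 = 0.04952
The unnormalized weights sum to 0.38861.
P(generic spam | evidence) = 0.33909 / 0.38861 ≈ 0.873
P(advance-fee fraud | evidence) = 0.04952 / 0.38861 ≈ 0.127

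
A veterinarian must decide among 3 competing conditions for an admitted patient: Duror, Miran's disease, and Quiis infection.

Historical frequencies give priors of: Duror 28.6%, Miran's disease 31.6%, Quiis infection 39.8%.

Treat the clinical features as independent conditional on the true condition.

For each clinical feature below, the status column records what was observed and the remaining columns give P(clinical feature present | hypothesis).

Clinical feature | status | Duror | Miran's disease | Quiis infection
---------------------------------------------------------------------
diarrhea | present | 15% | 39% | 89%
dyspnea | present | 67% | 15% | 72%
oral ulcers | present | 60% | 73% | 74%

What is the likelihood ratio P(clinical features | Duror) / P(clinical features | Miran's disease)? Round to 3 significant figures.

1.41

Joint likelihood of the clinical feature pattern under each hypothesis:
  Duror: 0.15 × 0.67 × 0.60 = 0.0603
  Miran's disease: 0.39 × 0.15 × 0.73 = 0.042705
Bayes factor = 0.0603 / 0.042705 ≈ 1.41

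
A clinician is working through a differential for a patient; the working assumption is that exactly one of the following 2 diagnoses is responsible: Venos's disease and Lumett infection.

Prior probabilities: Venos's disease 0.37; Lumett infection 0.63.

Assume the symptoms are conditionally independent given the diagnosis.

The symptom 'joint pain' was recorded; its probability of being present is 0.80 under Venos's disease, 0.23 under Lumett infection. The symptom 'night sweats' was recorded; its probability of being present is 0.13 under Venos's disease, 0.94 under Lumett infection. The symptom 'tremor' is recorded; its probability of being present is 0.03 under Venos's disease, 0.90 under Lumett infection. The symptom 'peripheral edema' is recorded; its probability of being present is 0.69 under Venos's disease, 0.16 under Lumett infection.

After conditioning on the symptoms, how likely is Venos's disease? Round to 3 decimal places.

For each hypothesis, the unnormalized posterior weight is prior × product of the symptom likelihoods:
  Venos's disease: 0.37 × 0.80 × 0.13 × 0.03 × 0.69 = 0.00079654
  Lumett infection: 0.63 × 0.23 × 0.94 × 0.90 × 0.16 = 0.019614
Marginal likelihood of the evidence = 0.02041.
P(Venos's disease | evidence) = 0.00079654 / 0.02041 ≈ 0.039.

0.039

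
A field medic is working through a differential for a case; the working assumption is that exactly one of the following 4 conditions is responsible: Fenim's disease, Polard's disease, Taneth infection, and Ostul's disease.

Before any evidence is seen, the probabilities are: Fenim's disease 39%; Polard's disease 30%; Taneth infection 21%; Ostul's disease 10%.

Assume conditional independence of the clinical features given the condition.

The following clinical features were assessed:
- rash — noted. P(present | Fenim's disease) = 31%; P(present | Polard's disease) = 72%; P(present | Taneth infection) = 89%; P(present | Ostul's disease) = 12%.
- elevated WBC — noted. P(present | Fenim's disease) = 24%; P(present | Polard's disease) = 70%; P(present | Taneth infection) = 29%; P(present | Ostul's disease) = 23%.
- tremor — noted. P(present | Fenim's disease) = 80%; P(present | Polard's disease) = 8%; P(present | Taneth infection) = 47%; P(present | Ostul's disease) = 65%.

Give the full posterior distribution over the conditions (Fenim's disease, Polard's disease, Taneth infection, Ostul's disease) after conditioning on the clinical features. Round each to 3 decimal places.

Multiply each prior by the joint likelihood of the clinical feature pattern:
  Fenim's disease: 0.39 × 0.31 × 0.24 × 0.80 = 0.023213
  Polard's disease: 0.30 × 0.72 × 0.70 × 0.08 = 0.012096
  Taneth infection: 0.21 × 0.89 × 0.29 × 0.47 = 0.025474
  Ostul's disease: 0.10 × 0.12 × 0.23 × 0.65 = 0.001794
Marginal likelihood of the evidence = 0.062577.
P(Fenim's disease | evidence) = 0.023213 / 0.062577 ≈ 0.371
P(Polard's disease | evidence) = 0.012096 / 0.062577 ≈ 0.193
P(Taneth infection | evidence) = 0.025474 / 0.062577 ≈ 0.407
P(Ostul's disease | evidence) = 0.001794 / 0.062577 ≈ 0.029

0.371, 0.193, 0.407, 0.029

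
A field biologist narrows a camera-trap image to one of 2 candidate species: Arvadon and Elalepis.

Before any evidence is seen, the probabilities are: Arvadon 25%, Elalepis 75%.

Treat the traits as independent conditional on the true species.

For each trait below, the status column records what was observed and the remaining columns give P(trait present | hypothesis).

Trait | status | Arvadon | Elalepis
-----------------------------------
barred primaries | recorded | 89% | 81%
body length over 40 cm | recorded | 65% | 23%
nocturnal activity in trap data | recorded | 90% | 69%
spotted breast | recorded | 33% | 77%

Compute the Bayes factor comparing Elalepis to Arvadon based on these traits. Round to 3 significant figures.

0.576

The Bayes factor is the ratio of the joint likelihoods of the trait pattern under the two hypotheses.
  Elalepis: 0.81 × 0.23 × 0.69 × 0.77 = 0.098981
  Arvadon: 0.89 × 0.65 × 0.90 × 0.33 = 0.17181
Bayes factor = 0.098981 / 0.17181 ≈ 0.576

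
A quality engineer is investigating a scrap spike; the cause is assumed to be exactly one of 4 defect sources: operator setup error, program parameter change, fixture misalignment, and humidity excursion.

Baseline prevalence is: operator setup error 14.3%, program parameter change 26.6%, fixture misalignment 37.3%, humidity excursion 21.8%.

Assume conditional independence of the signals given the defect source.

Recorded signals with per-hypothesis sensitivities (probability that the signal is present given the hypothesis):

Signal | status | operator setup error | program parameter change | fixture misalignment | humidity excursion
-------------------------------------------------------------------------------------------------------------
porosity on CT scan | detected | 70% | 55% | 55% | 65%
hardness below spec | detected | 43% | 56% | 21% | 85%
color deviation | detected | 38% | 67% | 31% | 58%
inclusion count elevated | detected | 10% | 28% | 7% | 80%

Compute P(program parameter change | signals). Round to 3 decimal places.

0.208

For each hypothesis, the unnormalized posterior weight is prior × product of the signal likelihoods:
  operator setup error: 0.143 × 0.70 × 0.43 × 0.38 × 0.10 = 0.0016356
  program parameter change: 0.266 × 0.55 × 0.56 × 0.67 × 0.28 = 0.01537
  fixture misalignment: 0.373 × 0.55 × 0.21 × 0.31 × 0.07 = 0.00093487
  humidity excursion: 0.218 × 0.65 × 0.85 × 0.58 × 0.80 = 0.055886
Marginal likelihood of the evidence = 0.073827.
P(program parameter change | evidence) = 0.01537 / 0.073827 ≈ 0.208.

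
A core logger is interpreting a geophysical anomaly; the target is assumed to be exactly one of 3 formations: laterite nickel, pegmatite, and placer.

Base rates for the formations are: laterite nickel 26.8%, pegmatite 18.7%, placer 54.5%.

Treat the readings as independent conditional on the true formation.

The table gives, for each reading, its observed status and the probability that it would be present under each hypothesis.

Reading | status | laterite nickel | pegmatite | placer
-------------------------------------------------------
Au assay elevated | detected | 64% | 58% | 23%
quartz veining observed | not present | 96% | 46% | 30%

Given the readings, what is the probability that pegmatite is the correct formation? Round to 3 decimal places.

0.382

By Bayes' rule with conditional independence, the unnormalized weight for each hypothesis is prior × ∏ likelihoods (using 1 − P(present | H) for each absent reading):
  laterite nickel: 0.268 × 0.64 × (1 − 0.96) = 0.0068608
  pegmatite: 0.187 × 0.58 × (1 − 0.46) = 0.058568
  placer: 0.545 × 0.23 × (1 − 0.30) = 0.087745
The unnormalized weights sum to 0.15317.
P(pegmatite | evidence) = 0.058568 / 0.15317 ≈ 0.382.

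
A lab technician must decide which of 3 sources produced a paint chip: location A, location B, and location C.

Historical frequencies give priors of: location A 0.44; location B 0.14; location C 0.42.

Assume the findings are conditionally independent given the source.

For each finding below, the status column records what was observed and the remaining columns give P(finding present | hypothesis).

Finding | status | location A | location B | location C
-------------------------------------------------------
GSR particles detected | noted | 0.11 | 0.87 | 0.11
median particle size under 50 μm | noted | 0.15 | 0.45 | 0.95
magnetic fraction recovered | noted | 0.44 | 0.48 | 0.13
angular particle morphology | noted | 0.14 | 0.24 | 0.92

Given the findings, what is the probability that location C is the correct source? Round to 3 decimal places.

Multiply each prior by the joint likelihood of the evidence pattern:
  location A: 0.44 × 0.11 × 0.15 × 0.44 × 0.14 = 0.00044722
  location B: 0.14 × 0.87 × 0.45 × 0.48 × 0.24 = 0.0063141
  location C: 0.42 × 0.11 × 0.95 × 0.13 × 0.92 = 0.0052492
Normalizing constant Z = 0.00044722 + 0.0063141 + 0.0052492 = 0.012011.
P(location C | evidence) = 0.0052492 / 0.012011 ≈ 0.437.

0.437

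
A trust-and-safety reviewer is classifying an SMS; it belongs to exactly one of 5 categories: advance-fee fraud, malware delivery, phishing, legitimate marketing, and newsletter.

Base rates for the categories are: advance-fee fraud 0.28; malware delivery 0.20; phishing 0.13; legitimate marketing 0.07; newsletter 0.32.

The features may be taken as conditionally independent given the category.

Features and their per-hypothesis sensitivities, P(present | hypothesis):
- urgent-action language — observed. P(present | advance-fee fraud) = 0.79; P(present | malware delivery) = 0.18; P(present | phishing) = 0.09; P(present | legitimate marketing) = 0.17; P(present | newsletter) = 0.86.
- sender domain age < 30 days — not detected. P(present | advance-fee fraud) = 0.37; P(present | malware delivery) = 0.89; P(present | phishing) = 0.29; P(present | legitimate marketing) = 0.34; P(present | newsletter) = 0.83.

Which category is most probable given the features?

For each hypothesis, the unnormalized posterior weight is prior × product of the feature likelihoods (using 1 − P(present | H) for each absent feature):
  advance-fee fraud: 0.28 × 0.79 × (1 − 0.37) = 0.13936
  malware delivery: 0.20 × 0.18 × (1 − 0.89) = 0.00396
  phishing: 0.13 × 0.09 × (1 − 0.29) = 0.008307
  legitimate marketing: 0.07 × 0.17 × (1 − 0.34) = 0.007854
  newsletter: 0.32 × 0.86 × (1 − 0.83) = 0.046784
Normalizing constant Z = 0.13936 + 0.00396 + 0.008307 + 0.007854 + 0.046784 = 0.20626.
P(advance-fee fraud | evidence) ≈ 0.13936 / 0.20626 ≈ 0.676
P(malware delivery | evidence) ≈ 0.00396 / 0.20626 ≈ 0.019
P(phishing | evidence) ≈ 0.008307 / 0.20626 ≈ 0.040
P(legitimate marketing | evidence) ≈ 0.007854 / 0.20626 ≈ 0.038
P(newsletter | evidence) ≈ 0.046784 / 0.20626 ≈ 0.227
The largest is 0.676, so advance-fee fraud is most probable.

advance-fee fraud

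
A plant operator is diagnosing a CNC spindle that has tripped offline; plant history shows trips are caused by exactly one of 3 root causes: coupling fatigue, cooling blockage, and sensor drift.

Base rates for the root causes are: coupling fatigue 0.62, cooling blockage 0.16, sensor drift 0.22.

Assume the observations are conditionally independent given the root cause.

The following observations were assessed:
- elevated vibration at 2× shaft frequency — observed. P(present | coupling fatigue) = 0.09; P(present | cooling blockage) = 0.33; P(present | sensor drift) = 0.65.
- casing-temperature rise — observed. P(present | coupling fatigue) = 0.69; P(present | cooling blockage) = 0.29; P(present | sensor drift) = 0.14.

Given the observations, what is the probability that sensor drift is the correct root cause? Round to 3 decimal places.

0.271

For each hypothesis, the unnormalized posterior weight is prior × product of the observation likelihoods:
  coupling fatigue: 0.62 × 0.09 × 0.69 = 0.038502
  cooling blockage: 0.16 × 0.33 × 0.29 = 0.015312
  sensor drift: 0.22 × 0.65 × 0.14 = 0.02002
Normalizing constant Z = 0.038502 + 0.015312 + 0.02002 = 0.073834.
P(sensor drift | evidence) = 0.02002 / 0.073834 ≈ 0.271.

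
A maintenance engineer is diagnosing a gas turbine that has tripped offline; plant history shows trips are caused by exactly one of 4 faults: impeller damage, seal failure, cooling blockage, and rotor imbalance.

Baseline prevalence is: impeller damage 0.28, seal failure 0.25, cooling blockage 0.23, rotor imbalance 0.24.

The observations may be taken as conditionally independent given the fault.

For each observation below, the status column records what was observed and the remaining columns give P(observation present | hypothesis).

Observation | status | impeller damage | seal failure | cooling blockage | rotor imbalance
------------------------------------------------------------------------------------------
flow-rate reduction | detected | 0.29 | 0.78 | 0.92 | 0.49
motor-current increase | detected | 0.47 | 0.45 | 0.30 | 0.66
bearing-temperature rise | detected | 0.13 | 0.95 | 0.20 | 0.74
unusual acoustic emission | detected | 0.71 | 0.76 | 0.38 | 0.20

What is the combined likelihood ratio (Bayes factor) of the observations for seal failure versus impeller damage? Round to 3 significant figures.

20.1

Take the product of per-observation likelihoods under each hypothesis, then divide.
  seal failure: 0.78 × 0.45 × 0.95 × 0.76 = 0.25342
  impeller damage: 0.29 × 0.47 × 0.13 × 0.71 = 0.01258
Bayes factor = 0.25342 / 0.01258 ≈ 20.1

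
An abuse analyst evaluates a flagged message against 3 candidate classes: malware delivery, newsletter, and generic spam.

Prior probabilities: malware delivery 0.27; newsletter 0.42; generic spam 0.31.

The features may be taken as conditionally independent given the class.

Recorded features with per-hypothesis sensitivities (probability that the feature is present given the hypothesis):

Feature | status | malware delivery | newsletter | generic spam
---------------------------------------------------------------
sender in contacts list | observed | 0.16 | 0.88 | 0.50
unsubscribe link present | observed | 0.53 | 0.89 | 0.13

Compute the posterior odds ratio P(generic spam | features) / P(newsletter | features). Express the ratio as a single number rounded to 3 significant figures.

0.0613

Posterior odds equal prior odds times the likelihood ratio; only the two competing hypotheses matter.
  generic spam: 0.31 × 0.50 × 0.13 = 0.02015
  newsletter: 0.42 × 0.88 × 0.89 = 0.32894
Posterior odds = 0.02015 / 0.32894 ≈ 0.0613.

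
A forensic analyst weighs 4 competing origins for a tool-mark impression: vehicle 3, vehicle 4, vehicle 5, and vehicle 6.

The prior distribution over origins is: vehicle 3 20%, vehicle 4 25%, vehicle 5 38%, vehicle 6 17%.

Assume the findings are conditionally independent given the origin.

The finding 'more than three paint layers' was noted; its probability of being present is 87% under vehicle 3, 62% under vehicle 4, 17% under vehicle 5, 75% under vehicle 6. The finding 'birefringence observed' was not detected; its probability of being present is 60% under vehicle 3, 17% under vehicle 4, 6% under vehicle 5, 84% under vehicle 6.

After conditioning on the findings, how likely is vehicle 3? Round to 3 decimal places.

0.249

For each hypothesis, the unnormalized posterior weight is prior × product of the finding likelihoods (using 1 − P(present | H) for each absent finding):
  vehicle 3: 0.20 × 0.87 × (1 − 0.60) = 0.0696
  vehicle 4: 0.25 × 0.62 × (1 − 0.17) = 0.12865
  vehicle 5: 0.38 × 0.17 × (1 − 0.06) = 0.060724
  vehicle 6: 0.17 × 0.75 × (1 − 0.84) = 0.0204
Marginal likelihood of the evidence = 0.27937.
P(vehicle 3 | evidence) = 0.0696 / 0.27937 ≈ 0.249.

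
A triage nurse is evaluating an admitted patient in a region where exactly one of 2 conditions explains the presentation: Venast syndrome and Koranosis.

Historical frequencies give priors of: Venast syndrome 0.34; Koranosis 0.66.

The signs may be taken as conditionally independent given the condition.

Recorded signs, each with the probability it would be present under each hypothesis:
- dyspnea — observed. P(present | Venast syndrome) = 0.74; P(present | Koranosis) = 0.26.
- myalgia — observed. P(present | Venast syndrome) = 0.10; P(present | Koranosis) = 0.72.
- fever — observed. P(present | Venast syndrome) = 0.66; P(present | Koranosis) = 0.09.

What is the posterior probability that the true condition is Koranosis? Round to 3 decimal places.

0.401

Multiply each prior by the joint likelihood of the sign pattern:
  Venast syndrome: 0.34 × 0.74 × 0.10 × 0.66 = 0.016606
  Koranosis: 0.66 × 0.26 × 0.72 × 0.09 = 0.01112
Marginal likelihood of the evidence = 0.027725.
P(Koranosis | evidence) = 0.01112 / 0.027725 ≈ 0.401.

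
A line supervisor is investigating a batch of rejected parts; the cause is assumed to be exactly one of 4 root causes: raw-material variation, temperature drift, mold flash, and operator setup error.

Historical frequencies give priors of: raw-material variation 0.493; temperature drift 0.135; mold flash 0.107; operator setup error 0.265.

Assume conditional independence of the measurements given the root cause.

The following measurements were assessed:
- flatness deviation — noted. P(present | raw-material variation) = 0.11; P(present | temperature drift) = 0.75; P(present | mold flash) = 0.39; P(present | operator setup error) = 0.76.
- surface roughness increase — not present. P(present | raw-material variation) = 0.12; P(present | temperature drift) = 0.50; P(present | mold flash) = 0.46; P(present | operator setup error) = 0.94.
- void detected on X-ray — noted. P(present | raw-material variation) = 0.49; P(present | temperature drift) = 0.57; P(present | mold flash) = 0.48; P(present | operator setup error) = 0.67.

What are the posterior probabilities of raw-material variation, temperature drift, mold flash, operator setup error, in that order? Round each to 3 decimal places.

0.329, 0.406, 0.152, 0.114

By Bayes' rule with conditional independence, the unnormalized weight for each hypothesis is prior × ∏ likelihoods (using 1 − P(present | H) for each absent measurement):
  raw-material variation: 0.493 × 0.11 × (1 − 0.12) × 0.49 = 0.023384
  temperature drift: 0.135 × 0.75 × (1 − 0.50) × 0.57 = 0.028856
  mold flash: 0.107 × 0.39 × (1 − 0.46) × 0.48 = 0.010816
  operator setup error: 0.265 × 0.76 × (1 − 0.94) × 0.67 = 0.0080963
Marginal likelihood of the evidence = 0.071153.
P(raw-material variation | evidence) = 0.023384 / 0.071153 ≈ 0.329
P(temperature drift | evidence) = 0.028856 / 0.071153 ≈ 0.406
P(mold flash | evidence) = 0.010816 / 0.071153 ≈ 0.152
P(operator setup error | evidence) = 0.0080963 / 0.071153 ≈ 0.114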